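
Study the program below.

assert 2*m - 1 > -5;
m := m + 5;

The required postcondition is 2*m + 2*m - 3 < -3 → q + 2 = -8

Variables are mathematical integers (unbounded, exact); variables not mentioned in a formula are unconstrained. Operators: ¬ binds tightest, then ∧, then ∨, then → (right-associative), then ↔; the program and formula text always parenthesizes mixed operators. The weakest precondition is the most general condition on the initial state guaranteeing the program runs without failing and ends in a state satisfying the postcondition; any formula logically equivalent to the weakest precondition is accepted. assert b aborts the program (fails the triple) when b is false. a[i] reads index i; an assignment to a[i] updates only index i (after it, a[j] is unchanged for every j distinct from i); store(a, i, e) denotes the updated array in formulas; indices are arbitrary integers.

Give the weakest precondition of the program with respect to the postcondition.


Working backward. After the program, the postcondition 2*m + 2*m - 3 < -3 → q + 2 = -8 must hold; in canonical form it is 4*m < 0 → q = -10.
Before m := m + 5: 4*m < -20 → q = -10
Before assert 2*m - 1 > -5: 2*m > -4 ∧ (4*m < -20 → q = -10)
Answer: WP = 2*m > -4 ∧ (4*m < -20 → q = -10)


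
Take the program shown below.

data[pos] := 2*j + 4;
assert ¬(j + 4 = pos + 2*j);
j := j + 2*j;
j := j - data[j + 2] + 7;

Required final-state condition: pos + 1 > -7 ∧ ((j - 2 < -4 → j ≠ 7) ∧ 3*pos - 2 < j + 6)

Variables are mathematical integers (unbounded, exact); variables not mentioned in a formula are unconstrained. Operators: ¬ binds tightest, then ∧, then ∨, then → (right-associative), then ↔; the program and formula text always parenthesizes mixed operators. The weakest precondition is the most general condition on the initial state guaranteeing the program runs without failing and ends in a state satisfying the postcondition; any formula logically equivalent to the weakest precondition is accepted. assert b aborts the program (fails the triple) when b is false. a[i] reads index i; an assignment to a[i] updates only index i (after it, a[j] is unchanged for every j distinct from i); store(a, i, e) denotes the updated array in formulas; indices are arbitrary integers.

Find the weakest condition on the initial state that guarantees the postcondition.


Working backward. After the program, the postcondition pos + 1 > -7 ∧ ((j - 2 < -4 → j ≠ 7) ∧ 3*pos - 2 < j + 6) must hold; in canonical form it is pos > -8 ∧ (j < -2 → j ≠ 7) ∧ 3*pos < j + 8.
Before j := j - data[j + 2] + 7: pos > -8 ∧ (j < data[j + 2] - 9 → j ≠ data[j + 2]) ∧ data[j + 2] + 3*pos < j + 15
Before j := j + 2*j: pos > -8 ∧ (3*j < data[3*j + 2] - 9 → 3*j ≠ data[3*j + 2]) ∧ data[3*j + 2] + 3*pos < 3*j + 15
Before assert ¬(j + 4 = pos + 2*j): (¬(j + pos = 4)) ∧ pos > -8 ∧ (3*j < data[3*j + 2] - 9 → 3*j ≠ data[3*j + 2]) ∧ data[3*j + 2] + 3*pos < 3*j + 15
Before data[pos] := 2*j + 4: (¬(j + pos = 4)) ∧ pos > -8 ∧ (3*j < store(data, pos, 2*j + 4)[3*j + 2] - 9 → 3*j ≠ store(data, pos, 2*j + 4)[3*j + 2]) ∧ store(data, pos, 2*j + 4)[3*j + 2] + 3*pos < 3*j + 15
Answer: WP = (¬(j + pos = 4)) ∧ pos > -8 ∧ (3*j < store(data, pos, 2*j + 4)[3*j + 2] - 9 → 3*j ≠ store(data, pos, 2*j + 4)[3*j + 2]) ∧ store(data, pos, 2*j + 4)[3*j + 2] + 3*pos < 3*j + 15


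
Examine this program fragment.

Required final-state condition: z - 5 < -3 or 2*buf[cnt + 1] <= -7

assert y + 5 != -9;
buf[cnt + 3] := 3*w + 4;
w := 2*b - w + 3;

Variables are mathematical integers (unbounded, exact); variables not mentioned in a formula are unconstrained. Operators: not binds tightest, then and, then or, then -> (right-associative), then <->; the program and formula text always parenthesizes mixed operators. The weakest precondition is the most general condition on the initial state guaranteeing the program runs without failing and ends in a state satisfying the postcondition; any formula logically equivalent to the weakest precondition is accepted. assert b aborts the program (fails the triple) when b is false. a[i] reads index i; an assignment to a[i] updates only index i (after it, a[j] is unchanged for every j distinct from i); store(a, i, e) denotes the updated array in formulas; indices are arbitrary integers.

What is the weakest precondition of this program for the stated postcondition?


Working backward. After the program, the postcondition z - 5 < -3 or 2*buf[cnt + 1] <= -7 must hold; in canonical form it is z < 2 or 2*buf[cnt + 1] <= -7.
Before w := 2*b - w + 3: z < 2 or 2*buf[cnt + 1] <= -7
Before buf[cnt + 3] := 3*w + 4: z < 2 or 2*store(buf, cnt + 3, 3*w + 4)[cnt + 1] <= -7
Before assert y + 5 != -9: y != -14 and (z < 2 or 2*store(buf, cnt + 3, 3*w + 4)[cnt + 1] <= -7)
Answer: WP = y != -14 and (z < 2 or 2*store(buf, cnt + 3, 3*w + 4)[cnt + 1] <= -7)


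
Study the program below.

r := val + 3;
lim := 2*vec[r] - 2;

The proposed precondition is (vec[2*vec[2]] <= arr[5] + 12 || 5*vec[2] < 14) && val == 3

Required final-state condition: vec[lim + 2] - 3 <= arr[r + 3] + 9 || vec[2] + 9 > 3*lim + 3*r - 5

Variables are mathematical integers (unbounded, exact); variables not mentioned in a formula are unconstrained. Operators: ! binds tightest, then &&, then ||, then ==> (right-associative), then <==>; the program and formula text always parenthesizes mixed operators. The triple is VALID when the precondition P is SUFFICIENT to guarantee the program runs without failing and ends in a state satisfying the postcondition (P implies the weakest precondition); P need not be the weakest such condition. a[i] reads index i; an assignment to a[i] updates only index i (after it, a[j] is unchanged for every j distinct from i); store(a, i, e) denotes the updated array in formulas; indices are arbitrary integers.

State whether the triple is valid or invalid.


Working backward. After the program, the postcondition vec[lim + 2] - 3 <= arr[r + 3] + 9 || vec[2] + 9 > 3*lim + 3*r - 5 must hold; in canonical form it is vec[lim + 2] <= arr[r + 3] + 12 || vec[2] > 3*lim + 3*r - 14.
Before lim := 2*vec[r] - 2: vec[2*vec[r]] <= arr[r + 3] + 12 || vec[2] > 6*vec[r] + 3*r - 20
Before r := val + 3: vec[2*vec[val + 3]] <= arr[val + 6] + 12 || vec[2] > 6*vec[val + 3] + 3*val - 11
The weakest precondition is vec[2*vec[val + 3]] <= arr[val + 6] + 12 || vec[2] > 6*vec[val + 3] + 3*val - 11.
Check whether (vec[2*vec[2]] <= arr[5] + 12 || 5*vec[2] < 14) && val == 3 implies it.
Countermodel: at the initial state arr = {[-361828] = 0, [-60304] = 0, [2] = 0, [5] = 0, [6] = 0, [9] = 0, elsewhere 0}, val = 3, vec = {[-361828] = 13, [-60304] = 13, [2] = -180914, [5] = 13, [6] = -30152, [9] = 13, elsewhere 13}, the precondition holds but the weakest precondition fails.
Answer: invalid


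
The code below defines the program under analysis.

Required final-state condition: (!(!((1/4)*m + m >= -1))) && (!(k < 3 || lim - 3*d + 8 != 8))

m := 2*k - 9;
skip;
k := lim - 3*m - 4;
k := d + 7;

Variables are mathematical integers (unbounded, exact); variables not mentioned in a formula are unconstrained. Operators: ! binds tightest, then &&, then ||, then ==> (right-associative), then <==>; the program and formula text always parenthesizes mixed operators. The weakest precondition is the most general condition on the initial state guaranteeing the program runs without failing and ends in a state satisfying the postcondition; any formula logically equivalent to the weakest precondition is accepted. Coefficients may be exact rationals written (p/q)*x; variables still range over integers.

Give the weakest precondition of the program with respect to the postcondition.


Working backward. After the program, the postcondition (!(!((1/4)*m + m >= -1))) && (!(k < 3 || lim - 3*d + 8 != 8)) must hold; in canonical form it is (5/4)*m >= -1 && (!(k < 3 || lim != 3*d)).
Before k := d + 7: (5/4)*m >= -1 && (!(d < -4 || lim != 3*d))
Before k := lim - 3*m - 4: (5/4)*m >= -1 && (!(d < -4 || lim != 3*d))
Before skip: (5/4)*m >= -1 && (!(d < -4 || lim != 3*d))
Before m := 2*k - 9: (5/2)*k >= 41/4 && (!(d < -4 || lim != 3*d))
Answer: WP = (5/2)*k >= 41/4 && (!(d < -4 || lim != 3*d))


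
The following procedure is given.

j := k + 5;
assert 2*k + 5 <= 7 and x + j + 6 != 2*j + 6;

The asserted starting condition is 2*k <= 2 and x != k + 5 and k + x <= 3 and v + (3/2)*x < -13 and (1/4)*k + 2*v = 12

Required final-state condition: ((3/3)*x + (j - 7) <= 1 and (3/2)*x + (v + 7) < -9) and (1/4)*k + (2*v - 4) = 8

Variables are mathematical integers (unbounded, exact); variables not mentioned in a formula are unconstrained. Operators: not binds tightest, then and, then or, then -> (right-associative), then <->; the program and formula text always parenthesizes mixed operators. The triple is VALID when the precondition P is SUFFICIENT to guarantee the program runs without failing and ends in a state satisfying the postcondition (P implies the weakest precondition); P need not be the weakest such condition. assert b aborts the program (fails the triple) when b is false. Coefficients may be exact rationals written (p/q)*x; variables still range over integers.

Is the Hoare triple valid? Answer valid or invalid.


Working backward. After the program, the postcondition ((3/3)*x + (j - 7) <= 1 and (3/2)*x + (v + 7) < -9) and (1/4)*k + (2*v - 4) = 8 must hold; in canonical form it is j + x <= 8 and v + (3/2)*x < -16 and (1/4)*k + 2*v = 12.
Before assert 2*k + 5 <= 7 and x + j + 6 != 2*j + 6: 2*k <= 2 and x != j and j + x <= 8 and v + (3/2)*x < -16 and (1/4)*k + 2*v = 12
Before j := k + 5: 2*k <= 2 and x != k + 5 and k + x <= 3 and v + (3/2)*x < -16 and (1/4)*k + 2*v = 12
The weakest precondition is 2*k <= 2 and x != k + 5 and k + x <= 3 and v + (3/2)*x < -16 and (1/4)*k + 2*v = 12.
Check whether 2*k <= 2 and x != k + 5 and k + x <= 3 and v + (3/2)*x < -13 and (1/4)*k + 2*v = 12 implies it.
Countermodel: at the initial state k = 0, v = 6, x = -13, the precondition holds but the weakest precondition fails.
Answer: invalid


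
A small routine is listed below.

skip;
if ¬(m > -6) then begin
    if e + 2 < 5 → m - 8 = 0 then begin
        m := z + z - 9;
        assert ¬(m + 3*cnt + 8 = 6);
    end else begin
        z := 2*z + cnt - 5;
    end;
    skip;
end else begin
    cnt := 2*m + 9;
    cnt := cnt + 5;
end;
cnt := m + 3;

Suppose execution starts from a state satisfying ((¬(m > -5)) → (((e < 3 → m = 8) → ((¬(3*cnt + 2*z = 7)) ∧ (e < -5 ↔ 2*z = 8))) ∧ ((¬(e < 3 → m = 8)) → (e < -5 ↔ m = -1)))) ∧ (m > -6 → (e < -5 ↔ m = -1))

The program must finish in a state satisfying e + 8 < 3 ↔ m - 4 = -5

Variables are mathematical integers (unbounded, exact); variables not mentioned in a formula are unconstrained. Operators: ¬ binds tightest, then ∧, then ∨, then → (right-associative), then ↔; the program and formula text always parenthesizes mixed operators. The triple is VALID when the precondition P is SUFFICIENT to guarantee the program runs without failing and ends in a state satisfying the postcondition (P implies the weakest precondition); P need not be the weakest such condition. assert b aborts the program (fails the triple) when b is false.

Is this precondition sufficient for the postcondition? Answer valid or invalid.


Working backward. After the program, the postcondition e + 8 < 3 ↔ m - 4 = -5 must hold; in canonical form it is e < -5 ↔ m = -1.
Before cnt := m + 3: e < -5 ↔ m = -1
Then branch requires ((e < 3 → m = 8) → ((¬(3*cnt + 2*z = 7)) ∧ (e < -5 ↔ 2*z = 8))) ∧ ((¬(e < 3 → m = 8)) → (e < -5 ↔ m = -1)); else branch requires e < -5 ↔ m = -1.
Before the if: ((¬(m > -6)) → (((e < 3 → m = 8) → ((¬(3*cnt + 2*z = 7)) ∧ (e < -5 ↔ 2*z = 8))) ∧ ((¬(e < 3 → m = 8)) → (e < -5 ↔ m = -1)))) ∧ (m > -6 → (e < -5 ↔ m = -1))
Before skip: ((¬(m > -6)) → (((e < 3 → m = 8) → ((¬(3*cnt + 2*z = 7)) ∧ (e < -5 ↔ 2*z = 8))) ∧ ((¬(e < 3 → m = 8)) → (e < -5 ↔ m = -1)))) ∧ (m > -6 → (e < -5 ↔ m = -1))
The weakest precondition is ((¬(m > -6)) → (((e < 3 → m = 8) → ((¬(3*cnt + 2*z = 7)) ∧ (e < -5 ↔ 2*z = 8))) ∧ ((¬(e < 3 → m = 8)) → (e < -5 ↔ m = -1)))) ∧ (m > -6 → (e < -5 ↔ m = -1)).
Check whether ((¬(m > -5)) → (((e < 3 → m = 8) → ((¬(3*cnt + 2*z = 7)) ∧ (e < -5 ↔ 2*z = 8))) ∧ ((¬(e < 3 → m = 8)) → (e < -5 ↔ m = -1)))) ∧ (m > -6 → (e < -5 ↔ m = -1)) implies it.
Every state satisfying the precondition satisfies the weakest precondition: the implication holds.
Answer: valid


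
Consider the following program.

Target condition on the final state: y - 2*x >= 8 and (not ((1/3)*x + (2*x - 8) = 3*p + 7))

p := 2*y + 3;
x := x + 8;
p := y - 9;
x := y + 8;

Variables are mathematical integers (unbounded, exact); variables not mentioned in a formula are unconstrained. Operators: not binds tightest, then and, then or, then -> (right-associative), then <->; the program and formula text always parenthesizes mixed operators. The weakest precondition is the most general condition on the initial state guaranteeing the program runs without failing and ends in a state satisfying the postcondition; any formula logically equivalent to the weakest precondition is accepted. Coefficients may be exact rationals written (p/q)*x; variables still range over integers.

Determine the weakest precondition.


Working backward. After the program, the postcondition y - 2*x >= 8 and (not ((1/3)*x + (2*x - 8) = 3*p + 7)) must hold; in canonical form it is y >= 2*x + 8 and (not ((7/3)*x = 3*p + 15)).
Before x := y + 8: y <= -24 and (not ((7/3)*y = 3*p - 11/3))
Before p := y - 9: y <= -24 and (not ((2/3)*y = 92/3))
Before x := x + 8: y <= -24 and (not ((2/3)*y = 92/3))
Before p := 2*y + 3: y <= -24 and (not ((2/3)*y = 92/3))
Answer: WP = y <= -24 and (not ((2/3)*y = 92/3))


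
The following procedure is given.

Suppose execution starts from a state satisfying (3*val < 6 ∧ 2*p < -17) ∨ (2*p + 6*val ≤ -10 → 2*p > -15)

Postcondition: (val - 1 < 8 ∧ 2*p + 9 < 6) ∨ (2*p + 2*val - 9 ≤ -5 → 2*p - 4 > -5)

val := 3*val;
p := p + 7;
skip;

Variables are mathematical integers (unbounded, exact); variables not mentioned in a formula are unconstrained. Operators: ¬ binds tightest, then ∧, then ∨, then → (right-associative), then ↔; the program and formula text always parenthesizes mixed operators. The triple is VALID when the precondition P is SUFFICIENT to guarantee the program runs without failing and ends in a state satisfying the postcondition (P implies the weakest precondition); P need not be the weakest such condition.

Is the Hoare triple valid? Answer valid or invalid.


Working backward. After the program, the postcondition (val - 1 < 8 ∧ 2*p + 9 < 6) ∨ (2*p + 2*val - 9 ≤ -5 → 2*p - 4 > -5) must hold; in canonical form it is (val < 9 ∧ 2*p < -3) ∨ (2*p + 2*val ≤ 4 → 2*p > -1).
Before skip: (val < 9 ∧ 2*p < -3) ∨ (2*p + 2*val ≤ 4 → 2*p > -1)
Before p := p + 7: (val < 9 ∧ 2*p < -17) ∨ (2*p + 2*val ≤ -10 → 2*p > -15)
Before val := 3*val: (3*val < 9 ∧ 2*p < -17) ∨ (2*p + 6*val ≤ -10 → 2*p > -15)
The weakest precondition is (3*val < 9 ∧ 2*p < -17) ∨ (2*p + 6*val ≤ -10 → 2*p > -15).
Check whether (3*val < 6 ∧ 2*p < -17) ∨ (2*p + 6*val ≤ -10 → 2*p > -15) implies it.
Every state satisfying the precondition satisfies the weakest precondition: the implication holds.
Answer: valid


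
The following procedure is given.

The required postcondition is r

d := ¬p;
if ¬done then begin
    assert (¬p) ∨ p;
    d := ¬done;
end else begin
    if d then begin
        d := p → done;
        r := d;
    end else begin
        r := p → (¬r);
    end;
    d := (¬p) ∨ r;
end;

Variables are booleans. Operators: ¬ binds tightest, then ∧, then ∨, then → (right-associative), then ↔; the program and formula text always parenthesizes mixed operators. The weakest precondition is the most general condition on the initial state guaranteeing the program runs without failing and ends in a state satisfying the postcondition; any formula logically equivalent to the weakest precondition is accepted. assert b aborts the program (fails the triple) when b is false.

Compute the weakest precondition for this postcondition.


Working backward. After the program, r must hold.
Then branch requires r; else branch requires (d → (p → done)) ∧ ((¬d) → (p → (¬r))).
Before the if: ((¬done) → r) ∧ (done → ((d → (p → done)) ∧ ((¬d) → (p → (¬r)))))
Before d := ¬p: ((¬done) → r) ∧ (done → (((¬p) → (p → done)) ∧ (p → (p → (¬r)))))
Answer: WP = ((¬done) → r) ∧ (done → (((¬p) → (p → done)) ∧ (p → (p → (¬r)))))


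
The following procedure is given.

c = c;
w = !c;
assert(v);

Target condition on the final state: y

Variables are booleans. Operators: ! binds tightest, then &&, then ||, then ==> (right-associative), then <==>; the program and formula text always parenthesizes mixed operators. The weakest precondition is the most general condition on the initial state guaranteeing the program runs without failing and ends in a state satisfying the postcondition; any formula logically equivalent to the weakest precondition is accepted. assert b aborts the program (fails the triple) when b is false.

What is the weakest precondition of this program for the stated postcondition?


Working backward. After the program, y must hold.
Before assert v: v && y
Before w := !c: v && y
Before c := c: v && y
Answer: WP = v && y


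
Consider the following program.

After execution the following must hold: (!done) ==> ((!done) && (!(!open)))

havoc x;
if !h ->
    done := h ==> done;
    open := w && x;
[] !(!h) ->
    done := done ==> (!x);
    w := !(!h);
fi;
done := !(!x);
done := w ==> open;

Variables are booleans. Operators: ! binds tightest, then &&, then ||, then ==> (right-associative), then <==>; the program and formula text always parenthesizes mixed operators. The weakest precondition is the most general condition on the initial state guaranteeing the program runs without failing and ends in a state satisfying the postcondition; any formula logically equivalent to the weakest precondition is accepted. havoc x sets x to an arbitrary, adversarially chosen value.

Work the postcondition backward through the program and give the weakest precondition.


Working backward. After the program, the postcondition (!done) ==> ((!done) && (!(!open))) must hold; in canonical form it is (!done) ==> ((!done) && open).
Before done := w ==> open: (!(w ==> open)) ==> ((!(w ==> open)) && open)
Before done := !(!x): (!(w ==> open)) ==> ((!(w ==> open)) && open)
Then branch requires (!(w ==> (w && x))) ==> ((!(w ==> (w && x))) && w && x); else branch requires (!(h ==> open)) ==> ((!(h ==> open)) && open).
Before the if: ((!h) ==> ((!(w ==> (w && x))) ==> ((!(w ==> (w && x))) && w && x))) && (h ==> ((!(h ==> open)) ==> ((!(h ==> open)) && open)))
Before havoc x: (h ==> ((!(h ==> open)) ==> ((!(h ==> open)) && open))) && ((!h) ==> (!w))
Answer: WP = (h ==> ((!(h ==> open)) ==> ((!(h ==> open)) && open))) && ((!h) ==> (!w))


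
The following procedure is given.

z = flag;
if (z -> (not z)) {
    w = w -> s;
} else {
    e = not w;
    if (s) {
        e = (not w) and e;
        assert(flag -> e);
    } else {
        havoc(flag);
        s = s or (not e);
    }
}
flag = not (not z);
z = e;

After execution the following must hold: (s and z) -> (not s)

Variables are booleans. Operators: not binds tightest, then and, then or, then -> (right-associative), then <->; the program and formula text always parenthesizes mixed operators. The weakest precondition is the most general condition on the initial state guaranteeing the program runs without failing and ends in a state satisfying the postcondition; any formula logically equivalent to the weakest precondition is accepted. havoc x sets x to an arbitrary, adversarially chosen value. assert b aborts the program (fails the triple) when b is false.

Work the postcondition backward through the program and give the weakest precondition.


Working backward. After the program, (s and z) -> (not s) must hold.
Before z := e: (s and e) -> (not s)
Before flag := not (not z): (s and e) -> (not s)
Then branch requires (s and e) -> (not s); else branch requires (s -> ((flag -> (not w)) and ((s and (not w)) -> (not s)))) and ((not s) -> (((s or w) and (not w)) -> (not (s or w)))).
Before the if: ((z -> (not z)) -> ((s and e) -> (not s))) and ((not (z -> (not z))) -> ((s -> ((flag -> (not w)) and ((s and (not w)) -> (not s)))) and ((not s) -> (((s or w) and (not w)) -> (not (s or w))))))
Before z := flag: ((flag -> (not flag)) -> ((s and e) -> (not s))) and ((not (flag -> (not flag))) -> ((s -> ((flag -> (not w)) and ((s and (not w)) -> (not s)))) and ((not s) -> (((s or w) and (not w)) -> (not (s or w))))))
Answer: WP = ((flag -> (not flag)) -> ((s and e) -> (not s))) and ((not (flag -> (not flag))) -> ((s -> ((flag -> (not w)) and ((s and (not w)) -> (not s)))) and ((not s) -> (((s or w) and (not w)) -> (not (s or w))))))


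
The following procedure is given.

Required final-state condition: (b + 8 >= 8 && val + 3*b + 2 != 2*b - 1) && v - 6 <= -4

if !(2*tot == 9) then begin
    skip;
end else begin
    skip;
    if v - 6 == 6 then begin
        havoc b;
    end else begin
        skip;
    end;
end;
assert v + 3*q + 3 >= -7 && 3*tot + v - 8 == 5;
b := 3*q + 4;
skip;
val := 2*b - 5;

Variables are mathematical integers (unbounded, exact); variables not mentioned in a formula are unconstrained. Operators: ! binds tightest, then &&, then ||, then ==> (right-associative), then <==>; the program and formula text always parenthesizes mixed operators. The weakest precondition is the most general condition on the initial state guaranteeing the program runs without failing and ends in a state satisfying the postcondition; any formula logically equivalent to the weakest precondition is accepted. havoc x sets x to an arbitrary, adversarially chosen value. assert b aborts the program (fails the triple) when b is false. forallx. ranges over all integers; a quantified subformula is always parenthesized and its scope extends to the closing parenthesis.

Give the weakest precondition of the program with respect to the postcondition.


Working backward. After the program, the postcondition (b + 8 >= 8 && val + 3*b + 2 != 2*b - 1) && v - 6 <= -4 must hold; in canonical form it is b >= 0 && b + val != -3 && v <= 2.
Before val := 2*b - 5: b >= 0 && 3*b != 2 && v <= 2
Before skip: b >= 0 && 3*b != 2 && v <= 2
Before b := 3*q + 4: 3*q >= -4 && 9*q != -10 && v <= 2
Before assert v + 3*q + 3 >= -7 && 3*tot + v - 8 == 5: 3*q + v >= -10 && 3*tot + v == 13 && 3*q >= -4 && 9*q != -10 && v <= 2
Then branch requires 3*q + v >= -10 && 3*tot + v == 13 && 3*q >= -4 && 9*q != -10 && v <= 2; else branch requires (v == 12 ==> (3*q + v >= -10 && 3*tot + v == 13 && 3*q >= -4 && 9*q != -10 && v <= 2)) && ((!(v == 12)) ==> (3*q + v >= -10 && 3*tot + v == 13 && 3*q >= -4 && 9*q != -10 && v <= 2)).
Before the if: ((!(2*tot == 9)) ==> (3*q + v >= -10 && 3*tot + v == 13 && 3*q >= -4 && 9*q != -10 && v <= 2)) && (2*tot == 9 ==> ((v == 12 ==> (3*q + v >= -10 && 3*tot + v == 13 && 3*q >= -4 && 9*q != -10 && v <= 2)) && ((!(v == 12)) ==> (3*q + v >= -10 && 3*tot + v == 13 && 3*q >= -4 && 9*q != -10 && v <= 2))))
Answer: WP = ((!(2*tot == 9)) ==> (3*q + v >= -10 && 3*tot + v == 13 && 3*q >= -4 && 9*q != -10 && v <= 2)) && (2*tot == 9 ==> ((v == 12 ==> (3*q + v >= -10 && 3*tot + v == 13 && 3*q >= -4 && 9*q != -10 && v <= 2)) && ((!(v == 12)) ==> (3*q + v >= -10 && 3*tot + v == 13 && 3*q >= -4 && 9*q != -10 && v <= 2))))


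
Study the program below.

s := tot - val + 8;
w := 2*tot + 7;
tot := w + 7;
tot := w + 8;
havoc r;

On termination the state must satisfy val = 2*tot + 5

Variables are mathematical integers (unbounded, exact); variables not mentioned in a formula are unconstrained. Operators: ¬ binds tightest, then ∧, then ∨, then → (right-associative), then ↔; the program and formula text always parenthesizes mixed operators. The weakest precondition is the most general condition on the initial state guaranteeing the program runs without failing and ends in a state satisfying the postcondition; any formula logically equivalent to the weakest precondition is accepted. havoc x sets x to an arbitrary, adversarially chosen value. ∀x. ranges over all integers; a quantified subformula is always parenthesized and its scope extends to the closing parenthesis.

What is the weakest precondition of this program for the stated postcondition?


Working backward. After the program, val = 2*tot + 5 must hold.
Before havoc r: val = 2*tot + 5
Before tot := w + 8: val = 2*w + 21
Before tot := w + 7: val = 2*w + 21
Before w := 2*tot + 7: val = 4*tot + 35
Before s := tot - val + 8: val = 4*tot + 35
Answer: WP = val = 4*tot + 35


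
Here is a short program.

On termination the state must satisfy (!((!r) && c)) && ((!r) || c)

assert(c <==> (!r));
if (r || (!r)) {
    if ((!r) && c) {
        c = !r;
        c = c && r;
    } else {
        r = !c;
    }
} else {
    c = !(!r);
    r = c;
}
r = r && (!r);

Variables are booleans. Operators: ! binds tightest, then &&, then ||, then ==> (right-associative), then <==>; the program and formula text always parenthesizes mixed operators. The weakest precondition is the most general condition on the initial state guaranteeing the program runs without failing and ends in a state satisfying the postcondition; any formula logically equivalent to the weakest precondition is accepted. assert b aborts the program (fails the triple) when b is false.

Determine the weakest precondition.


Working backward. After the program, (!((!r) && c)) && ((!r) || c) must hold.
Before r := r && (!r): !c
Then branch requires (!((!r) && c)) ==> (!c); else branch requires !r.
Before the if: (!((!r) && c)) ==> (!c)
Before assert c <==> (!r): (c <==> (!r)) && ((!((!r) && c)) ==> (!c))
Answer: WP = (c <==> (!r)) && ((!((!r) && c)) ==> (!c))


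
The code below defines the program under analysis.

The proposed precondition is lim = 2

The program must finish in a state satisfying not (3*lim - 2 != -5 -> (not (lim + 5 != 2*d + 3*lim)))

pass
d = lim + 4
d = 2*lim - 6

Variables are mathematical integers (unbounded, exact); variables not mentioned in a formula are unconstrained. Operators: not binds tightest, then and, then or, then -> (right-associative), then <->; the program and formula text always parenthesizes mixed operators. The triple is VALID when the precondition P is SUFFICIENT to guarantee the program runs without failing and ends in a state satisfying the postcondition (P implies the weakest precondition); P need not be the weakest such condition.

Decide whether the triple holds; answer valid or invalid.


Working backward. After the program, the postcondition not (3*lim - 2 != -5 -> (not (lim + 5 != 2*d + 3*lim))) must hold; in canonical form it is not (3*lim != -3 -> (not (2*d + 2*lim != 5))).
Before d := 2*lim - 6: not (3*lim != -3 -> (not (6*lim != 17)))
Before d := lim + 4: not (3*lim != -3 -> (not (6*lim != 17)))
Before skip: not (3*lim != -3 -> (not (6*lim != 17)))
The weakest precondition is not (3*lim != -3 -> (not (6*lim != 17))).
Check whether lim = 2 implies it.
Every state satisfying the precondition satisfies the weakest precondition: the implication holds.
Answer: valid


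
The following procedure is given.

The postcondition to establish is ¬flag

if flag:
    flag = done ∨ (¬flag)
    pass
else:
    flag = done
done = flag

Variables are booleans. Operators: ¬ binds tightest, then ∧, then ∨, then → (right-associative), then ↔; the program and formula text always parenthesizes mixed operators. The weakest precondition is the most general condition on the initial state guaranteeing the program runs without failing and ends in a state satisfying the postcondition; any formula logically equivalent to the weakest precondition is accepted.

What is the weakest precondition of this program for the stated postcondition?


Working backward. After the program, ¬flag must hold.
Before done := flag: ¬flag
Then branch requires ¬(done ∨ (¬flag)); else branch requires ¬done.
Before the if: (flag → (¬(done ∨ (¬flag)))) ∧ ((¬flag) → (¬done))
Answer: WP = (flag → (¬(done ∨ (¬flag)))) ∧ ((¬flag) → (¬done))


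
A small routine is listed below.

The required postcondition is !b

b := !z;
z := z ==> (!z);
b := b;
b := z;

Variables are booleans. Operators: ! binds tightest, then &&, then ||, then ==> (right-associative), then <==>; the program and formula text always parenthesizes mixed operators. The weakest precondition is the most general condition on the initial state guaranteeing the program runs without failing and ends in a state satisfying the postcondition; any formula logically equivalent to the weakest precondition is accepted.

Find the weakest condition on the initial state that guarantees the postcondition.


Working backward. After the program, !b must hold.
Before b := z: !z
Before b := b: !z
Before z := z ==> (!z): !(z ==> (!z))
Before b := !z: !(z ==> (!z))
Answer: WP = !(z ==> (!z))


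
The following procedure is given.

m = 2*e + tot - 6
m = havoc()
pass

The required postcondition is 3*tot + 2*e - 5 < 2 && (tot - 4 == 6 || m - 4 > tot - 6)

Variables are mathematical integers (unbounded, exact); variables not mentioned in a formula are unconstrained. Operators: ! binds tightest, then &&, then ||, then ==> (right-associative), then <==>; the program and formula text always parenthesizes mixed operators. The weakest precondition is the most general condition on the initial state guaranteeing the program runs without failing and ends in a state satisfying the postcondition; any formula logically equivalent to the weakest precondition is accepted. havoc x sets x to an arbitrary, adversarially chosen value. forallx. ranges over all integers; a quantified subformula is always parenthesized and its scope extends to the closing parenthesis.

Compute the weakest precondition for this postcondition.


Working backward. After the program, the postcondition 3*tot + 2*e - 5 < 2 && (tot - 4 == 6 || m - 4 > tot - 6) must hold; in canonical form it is 2*e + 3*tot < 7 && (tot == 10 || m > tot - 2).
Before skip: 2*e + 3*tot < 7 && (tot == 10 || m > tot - 2)
Before havoc m: forall m_1. (2*e + 3*tot < 7 && (tot == 10 || m_1 > tot - 2))
Before m := 2*e + tot - 6: forall m_1. (2*e + 3*tot < 7 && (tot == 10 || m_1 > tot - 2))
Answer: WP = forall m_1. (2*e + 3*tot < 7 && (tot == 10 || m_1 > tot - 2))


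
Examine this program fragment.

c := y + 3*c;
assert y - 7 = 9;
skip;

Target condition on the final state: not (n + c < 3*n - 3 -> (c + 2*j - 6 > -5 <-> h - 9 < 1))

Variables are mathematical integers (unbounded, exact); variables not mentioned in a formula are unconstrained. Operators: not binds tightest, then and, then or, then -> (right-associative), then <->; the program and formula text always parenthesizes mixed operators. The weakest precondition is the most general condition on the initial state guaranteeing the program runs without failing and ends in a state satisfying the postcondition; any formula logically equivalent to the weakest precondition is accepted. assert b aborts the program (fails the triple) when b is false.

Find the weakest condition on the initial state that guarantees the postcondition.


Working backward. After the program, the postcondition not (n + c < 3*n - 3 -> (c + 2*j - 6 > -5 <-> h - 9 < 1)) must hold; in canonical form it is not (c < 2*n - 3 -> (c + 2*j > 1 <-> h < 10)).
Before skip: not (c < 2*n - 3 -> (c + 2*j > 1 <-> h < 10))
Before assert y - 7 = 9: y = 16 and (not (c < 2*n - 3 -> (c + 2*j > 1 <-> h < 10)))
Before c := y + 3*c: y = 16 and (not (3*c + y < 2*n - 3 -> (3*c + 2*j + y > 1 <-> h < 10)))
Answer: WP = y = 16 and (not (3*c + y < 2*n - 3 -> (3*c + 2*j + y > 1 <-> h < 10)))


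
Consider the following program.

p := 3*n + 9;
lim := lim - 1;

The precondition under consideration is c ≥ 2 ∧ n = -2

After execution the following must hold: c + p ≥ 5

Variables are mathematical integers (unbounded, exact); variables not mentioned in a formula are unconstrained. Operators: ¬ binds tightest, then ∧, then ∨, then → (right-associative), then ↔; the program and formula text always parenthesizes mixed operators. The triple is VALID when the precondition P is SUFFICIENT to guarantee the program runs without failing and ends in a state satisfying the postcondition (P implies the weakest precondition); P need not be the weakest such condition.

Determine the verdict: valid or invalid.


Working backward. After the program, c + p ≥ 5 must hold.
Before lim := lim - 1: c + p ≥ 5
Before p := 3*n + 9: c + 3*n ≥ -4
The weakest precondition is c + 3*n ≥ -4.
Check whether c ≥ 2 ∧ n = -2 implies it.
Every state satisfying the precondition satisfies the weakest precondition: the implication holds.
Answer: valid


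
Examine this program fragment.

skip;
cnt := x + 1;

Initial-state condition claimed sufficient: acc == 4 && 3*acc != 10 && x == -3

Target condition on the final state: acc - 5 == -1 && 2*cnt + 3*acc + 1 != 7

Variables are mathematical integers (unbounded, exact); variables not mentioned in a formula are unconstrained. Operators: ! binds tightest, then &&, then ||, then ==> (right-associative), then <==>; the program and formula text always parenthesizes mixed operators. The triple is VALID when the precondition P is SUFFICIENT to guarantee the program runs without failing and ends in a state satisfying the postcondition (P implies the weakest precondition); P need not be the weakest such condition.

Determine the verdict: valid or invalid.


Working backward. After the program, the postcondition acc - 5 == -1 && 2*cnt + 3*acc + 1 != 7 must hold; in canonical form it is acc == 4 && 3*acc + 2*cnt != 6.
Before cnt := x + 1: acc == 4 && 3*acc + 2*x != 4
Before skip: acc == 4 && 3*acc + 2*x != 4
The weakest precondition is acc == 4 && 3*acc + 2*x != 4.
Check whether acc == 4 && 3*acc != 10 && x == -3 implies it.
Every state satisfying the precondition satisfies the weakest precondition: the implication holds.
Answer: valid


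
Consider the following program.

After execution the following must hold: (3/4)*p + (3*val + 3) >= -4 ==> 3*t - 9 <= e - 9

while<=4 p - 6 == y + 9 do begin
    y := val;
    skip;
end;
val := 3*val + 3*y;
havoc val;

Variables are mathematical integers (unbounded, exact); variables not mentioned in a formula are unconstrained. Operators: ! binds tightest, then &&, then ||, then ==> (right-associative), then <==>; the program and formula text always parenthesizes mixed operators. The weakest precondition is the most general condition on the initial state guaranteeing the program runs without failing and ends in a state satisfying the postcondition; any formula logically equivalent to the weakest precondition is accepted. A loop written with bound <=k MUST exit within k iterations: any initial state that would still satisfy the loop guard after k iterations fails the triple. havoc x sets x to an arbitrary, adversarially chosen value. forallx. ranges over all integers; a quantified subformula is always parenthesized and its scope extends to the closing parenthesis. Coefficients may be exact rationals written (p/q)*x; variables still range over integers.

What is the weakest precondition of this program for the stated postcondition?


Working backward. After the program, the postcondition (3/4)*p + (3*val + 3) >= -4 ==> 3*t - 9 <= e - 9 must hold; in canonical form it is (3/4)*p + 3*val >= -7 ==> 3*t <= e.
Before havoc val: forall val_1. ((3/4)*p + 3*val_1 >= -7 ==> 3*t <= e)
Before val := 3*val + 3*y: forall val_1. ((3/4)*p + 3*val_1 >= -7 ==> 3*t <= e)
Before the loop (bound <=4), unroll the exhaustion recursion (WP_0 = exit-now case; WP_j = one more guarded iteration, up to j = 4):
  WP_0: (!(p == y + 15)) && (forall val_1. ((3/4)*p + 3*val_1 >= -7 ==> 3*t <= e))
  WP_1: (p == y + 15 ==> ((!(p == val + 15)) && (forall val_1. ((3/4)*p + 3*val_1 >= -7 ==> 3*t <= e)))) && ((!(p == y + 15)) ==> (forall val_1. ((3/4)*p + 3*val_1 >= -7 ==> 3*t <= e)))
  WP_2: (p == y + 15 ==> ((p == val + 15 ==> ((!(p == val + 15)) && (forall val_1. ((3/4)*p + 3*val_1 >= -7 ==> 3*t <= e)))) && ((!(p == val + 15)) ==> (forall val_1. ((3/4)*p + 3*val_1 >= -7 ==> 3*t <= e))))) && ((!(p == y + 15)) ==> (forall val_1. ((3/4)*p + 3*val_1 >= -7 ==> 3*t <= e)))
  WP_3: (p == y + 15 ==> ((p == val + 15 ==> ((p == val + 15 ==> ((!(p == val + 15)) && (forall val_1. ((3/4)*p + 3*val_1 >= -7 ==> 3*t <= e)))) && ((!(p == val + 15)) ==> (forall val_1. ((3/4)*p + 3*val_1 >= -7 ==> 3*t <= e))))) && ((!(p == val + 15)) ==> (forall val_1. ((3/4)*p + 3*val_1 >= -7 ==> 3*t <= e))))) && ((!(p == y + 15)) ==> (forall val_1. ((3/4)*p + 3*val_1 >= -7 ==> 3*t <= e)))
  WP_4: (p == y + 15 ==> ((p == val + 15 ==> ((p == val + 15 ==> ((p == val + 15 ==> ((!(p == val + 15)) && (forall val_1. ((3/4)*p + 3*val_1 >= -7 ==> 3*t <= e)))) && ((!(p == val + 15)) ==> (forall val_1. ((3/4)*p + 3*val_1 >= -7 ==> 3*t <= e))))) && ((!(p == val + 15)) ==> (forall val_1. ((3/4)*p + 3*val_1 >= -7 ==> 3*t <= e))))) && ((!(p == val + 15)) ==> (forall val_1. ((3/4)*p + 3*val_1 >= -7 ==> 3*t <= e))))) && ((!(p == y + 15)) ==> (forall val_1. ((3/4)*p + 3*val_1 >= -7 ==> 3*t <= e)))
So before the loop: (p == y + 15 ==> ((p == val + 15 ==> ((p == val + 15 ==> ((p == val + 15 ==> ((!(p == val + 15)) && (forall val_1. ((3/4)*p + 3*val_1 >= -7 ==> 3*t <= e)))) && ((!(p == val + 15)) ==> (forall val_1. ((3/4)*p + 3*val_1 >= -7 ==> 3*t <= e))))) && ((!(p == val + 15)) ==> (forall val_1. ((3/4)*p + 3*val_1 >= -7 ==> 3*t <= e))))) && ((!(p == val + 15)) ==> (forall val_1. ((3/4)*p + 3*val_1 >= -7 ==> 3*t <= e))))) && ((!(p == y + 15)) ==> (forall val_1. ((3/4)*p + 3*val_1 >= -7 ==> 3*t <= e)))
Answer: WP = (p == y + 15 ==> ((p == val + 15 ==> ((p == val + 15 ==> ((p == val + 15 ==> ((!(p == val + 15)) && (forall val_1. ((3/4)*p + 3*val_1 >= -7 ==> 3*t <= e)))) && ((!(p == val + 15)) ==> (forall val_1. ((3/4)*p + 3*val_1 >= -7 ==> 3*t <= e))))) && ((!(p == val + 15)) ==> (forall val_1. ((3/4)*p + 3*val_1 >= -7 ==> 3*t <= e))))) && ((!(p == val + 15)) ==> (forall val_1. ((3/4)*p + 3*val_1 >= -7 ==> 3*t <= e))))) && ((!(p == y + 15)) ==> (forall val_1. ((3/4)*p + 3*val_1 >= -7 ==> 3*t <= e)))


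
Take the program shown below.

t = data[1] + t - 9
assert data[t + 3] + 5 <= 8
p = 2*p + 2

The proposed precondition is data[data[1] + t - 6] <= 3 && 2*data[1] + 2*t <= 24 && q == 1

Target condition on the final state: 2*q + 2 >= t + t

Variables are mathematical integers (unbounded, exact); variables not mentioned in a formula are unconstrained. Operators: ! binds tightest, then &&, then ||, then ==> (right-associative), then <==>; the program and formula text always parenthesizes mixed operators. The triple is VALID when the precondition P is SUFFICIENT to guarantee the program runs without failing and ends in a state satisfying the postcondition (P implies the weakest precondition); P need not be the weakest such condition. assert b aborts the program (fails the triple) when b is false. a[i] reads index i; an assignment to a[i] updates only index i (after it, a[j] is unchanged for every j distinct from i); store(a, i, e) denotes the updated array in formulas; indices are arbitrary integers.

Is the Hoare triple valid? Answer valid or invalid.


Working backward. After the program, the postcondition 2*q + 2 >= t + t must hold; in canonical form it is 2*q >= 2*t - 2.
Before p := 2*p + 2: 2*q >= 2*t - 2
Before assert data[t + 3] + 5 <= 8: data[t + 3] <= 3 && 2*q >= 2*t - 2
Before t := data[1] + t - 9: data[data[1] + t - 6] <= 3 && 2*q >= 2*data[1] + 2*t - 20
The weakest precondition is data[data[1] + t - 6] <= 3 && 2*q >= 2*data[1] + 2*t - 20.
Check whether data[data[1] + t - 6] <= 3 && 2*data[1] + 2*t <= 24 && q == 1 implies it.
Countermodel: at the initial state data = {[1] = 12, [6] = 0, elsewhere 12}, q = 1, t = 0, the precondition holds but the weakest precondition fails.
Answer: invalid


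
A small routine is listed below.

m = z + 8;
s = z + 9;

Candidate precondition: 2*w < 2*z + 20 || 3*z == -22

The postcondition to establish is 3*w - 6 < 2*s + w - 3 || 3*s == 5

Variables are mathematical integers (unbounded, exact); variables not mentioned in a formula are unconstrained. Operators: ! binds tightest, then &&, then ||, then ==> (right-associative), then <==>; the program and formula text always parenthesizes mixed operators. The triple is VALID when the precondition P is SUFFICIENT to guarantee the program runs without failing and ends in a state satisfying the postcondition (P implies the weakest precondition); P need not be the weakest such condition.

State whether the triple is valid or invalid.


Working backward. After the program, the postcondition 3*w - 6 < 2*s + w - 3 || 3*s == 5 must hold; in canonical form it is 2*w < 2*s + 3 || 3*s == 5.
Before s := z + 9: 2*w < 2*z + 21 || 3*z == -22
Before m := z + 8: 2*w < 2*z + 21 || 3*z == -22
The weakest precondition is 2*w < 2*z + 21 || 3*z == -22.
Check whether 2*w < 2*z + 20 || 3*z == -22 implies it.
Every state satisfying the precondition satisfies the weakest precondition: the implication holds.
Answer: valid
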